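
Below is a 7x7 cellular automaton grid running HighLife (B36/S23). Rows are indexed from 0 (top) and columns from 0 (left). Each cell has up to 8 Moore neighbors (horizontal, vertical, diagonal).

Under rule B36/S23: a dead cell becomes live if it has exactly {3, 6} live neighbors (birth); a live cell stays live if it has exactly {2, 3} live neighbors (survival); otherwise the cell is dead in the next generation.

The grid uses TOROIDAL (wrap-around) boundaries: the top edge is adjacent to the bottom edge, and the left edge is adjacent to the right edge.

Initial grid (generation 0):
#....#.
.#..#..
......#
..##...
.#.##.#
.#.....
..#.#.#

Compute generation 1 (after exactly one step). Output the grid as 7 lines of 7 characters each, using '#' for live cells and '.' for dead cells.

Answer: ##.####
#....##
..##...
#.####.
##.##..
.#..#..
##...##

Derivation:
Simulating step by step:
Generation 0 (given above): 15 live cells
Generation 1: 26 live cells
(generation 1 grid is the final answer)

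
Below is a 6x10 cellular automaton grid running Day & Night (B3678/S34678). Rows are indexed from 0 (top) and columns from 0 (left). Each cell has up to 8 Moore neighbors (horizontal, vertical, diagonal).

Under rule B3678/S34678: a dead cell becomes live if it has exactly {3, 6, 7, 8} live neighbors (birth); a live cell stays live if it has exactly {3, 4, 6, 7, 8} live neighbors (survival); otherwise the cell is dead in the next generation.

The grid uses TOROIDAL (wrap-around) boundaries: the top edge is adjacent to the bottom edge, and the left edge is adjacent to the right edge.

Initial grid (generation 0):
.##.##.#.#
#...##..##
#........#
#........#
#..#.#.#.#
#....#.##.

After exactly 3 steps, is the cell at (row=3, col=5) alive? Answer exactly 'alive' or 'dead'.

Answer: dead

Derivation:
Simulating step by step:
Generation 0 (given above): 24 live cells
Generation 1: 23 live cells
.#.###.##.
...####.#.
.#.......#
.#........
##..#.....
#.##.###..
Generation 2: 31 live cells
....###.##
#..#.##.##
#.#.##....
.##.......
##.#.##...
#.########
Generation 3: 35 live cells
.##.######
##.####.#.
#.#.###...
..#...#...
#.##.##.#.
#.#####.#.

Cell (3,5) at generation 3: 0 -> dead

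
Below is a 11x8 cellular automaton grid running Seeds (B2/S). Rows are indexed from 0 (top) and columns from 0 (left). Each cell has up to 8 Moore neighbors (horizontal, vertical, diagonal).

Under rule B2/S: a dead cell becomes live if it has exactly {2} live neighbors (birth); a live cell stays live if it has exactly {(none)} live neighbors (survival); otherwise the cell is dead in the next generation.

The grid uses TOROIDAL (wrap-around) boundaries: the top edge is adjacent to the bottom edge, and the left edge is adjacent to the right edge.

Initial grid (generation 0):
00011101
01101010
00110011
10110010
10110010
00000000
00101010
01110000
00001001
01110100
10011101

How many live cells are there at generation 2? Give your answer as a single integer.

Answer: 11

Derivation:
Simulating step by step:
Generation 0 (given above): 37 live cells
Generation 1: 10 live cells
00000000
00000000
00000000
00000000
00001100
00001010
00000100
10000011
00000110
00000000
00000000
Generation 2: 11 live cells
00000000
00000000
00000000
00001100
00010010
00010000
10001000
00001000
10000000
00000110
00000000
Population at generation 2: 11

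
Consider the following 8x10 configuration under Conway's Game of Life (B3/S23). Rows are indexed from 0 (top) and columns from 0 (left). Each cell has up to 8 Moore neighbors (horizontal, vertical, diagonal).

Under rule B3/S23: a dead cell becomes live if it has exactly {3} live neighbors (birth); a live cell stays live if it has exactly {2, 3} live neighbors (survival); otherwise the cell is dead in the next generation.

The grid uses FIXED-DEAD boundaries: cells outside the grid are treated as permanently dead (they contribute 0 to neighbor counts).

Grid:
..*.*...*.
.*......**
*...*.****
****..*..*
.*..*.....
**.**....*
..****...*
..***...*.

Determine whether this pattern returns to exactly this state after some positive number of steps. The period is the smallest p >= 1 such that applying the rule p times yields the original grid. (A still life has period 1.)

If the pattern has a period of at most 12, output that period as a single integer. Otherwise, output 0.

Simulating and comparing each generation to the original:
Gen 0 (original, given above): 34 live cells
Gen 1: 24 live cells, differs from original
Gen 2: 15 live cells, differs from original
Gen 3: 16 live cells, differs from original
Gen 4: 15 live cells, differs from original
Gen 5: 22 live cells, differs from original
Gen 6: 17 live cells, differs from original
Gen 7: 22 live cells, differs from original
Gen 8: 15 live cells, differs from original
Gen 9: 17 live cells, differs from original
Gen 10: 19 live cells, differs from original
Gen 11: 17 live cells, differs from original
Gen 12: 16 live cells, differs from original
No period found within 12 steps.

Answer: 0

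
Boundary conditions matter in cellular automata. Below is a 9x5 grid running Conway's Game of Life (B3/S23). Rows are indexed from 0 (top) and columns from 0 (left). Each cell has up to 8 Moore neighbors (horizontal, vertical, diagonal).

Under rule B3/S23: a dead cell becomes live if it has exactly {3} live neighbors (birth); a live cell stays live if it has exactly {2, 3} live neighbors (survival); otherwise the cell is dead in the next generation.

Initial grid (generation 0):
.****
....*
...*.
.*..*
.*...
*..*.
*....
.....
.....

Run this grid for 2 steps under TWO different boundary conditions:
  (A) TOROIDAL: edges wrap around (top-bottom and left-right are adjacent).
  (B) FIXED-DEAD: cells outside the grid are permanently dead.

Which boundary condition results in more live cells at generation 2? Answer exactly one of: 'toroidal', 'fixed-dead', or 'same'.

Answer: toroidal

Derivation:
Under TOROIDAL boundary, generation 2:
*.*..
..*..
...*.
..*..
..*.*
.**.*
....*
...*.
.**..
Population = 14

Under FIXED-DEAD boundary, generation 2:
...**
..*..
...**
..*..
*.*..
*.*..
.....
.....
.....
Population = 10

Comparison: toroidal=14, fixed-dead=10 -> toroidal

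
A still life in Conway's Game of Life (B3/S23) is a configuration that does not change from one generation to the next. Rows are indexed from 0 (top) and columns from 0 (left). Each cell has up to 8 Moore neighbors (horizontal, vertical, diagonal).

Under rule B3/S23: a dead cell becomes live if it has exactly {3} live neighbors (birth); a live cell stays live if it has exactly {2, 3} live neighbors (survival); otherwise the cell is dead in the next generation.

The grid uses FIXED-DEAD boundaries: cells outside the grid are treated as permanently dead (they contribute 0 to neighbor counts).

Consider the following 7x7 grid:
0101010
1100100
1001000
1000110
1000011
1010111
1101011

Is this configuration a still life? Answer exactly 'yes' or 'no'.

Answer: no

Derivation:
Compute generation 1 and compare to generation 0 (given above):
Generation 1:
1110100
1101100
1001010
1100111
1001000
1011000
1111001
Cell (0,0) differs: gen0=0 vs gen1=1 -> NOT a still life.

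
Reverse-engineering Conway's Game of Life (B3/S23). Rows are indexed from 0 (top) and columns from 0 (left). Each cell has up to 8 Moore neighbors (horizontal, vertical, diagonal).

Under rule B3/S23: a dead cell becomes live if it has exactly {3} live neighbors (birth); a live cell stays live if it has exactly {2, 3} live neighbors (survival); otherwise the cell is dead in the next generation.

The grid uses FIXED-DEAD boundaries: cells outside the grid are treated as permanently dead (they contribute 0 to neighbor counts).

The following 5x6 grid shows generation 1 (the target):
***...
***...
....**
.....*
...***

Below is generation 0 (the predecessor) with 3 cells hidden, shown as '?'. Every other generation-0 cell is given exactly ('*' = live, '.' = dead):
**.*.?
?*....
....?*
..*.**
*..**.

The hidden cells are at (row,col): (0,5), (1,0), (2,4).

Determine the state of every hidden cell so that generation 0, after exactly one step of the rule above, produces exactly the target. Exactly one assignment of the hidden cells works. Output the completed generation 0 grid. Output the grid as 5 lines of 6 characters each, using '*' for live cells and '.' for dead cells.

Answer: **.*..
.*....
.....*
..*.**
*..**.

Derivation:
Hidden generation-0 cells (in order): (0,5), (1,0), (2,4).
A hidden cell only influences target cells in its own 3x3 neighborhood. Try each of the 2^3 = 8 assignments, step the completed generation 0 forward once under B3/S23, and compare with the target:
  (0,5)=. (1,0)=. (2,4)=. -> step reproduces the target at every cell -> ACCEPT
  (0,5)=. (1,0)=. (2,4)=* -> step gives (1,4)='*' but target has '.' -> reject
  (0,5)=. (1,0)=* (2,4)=. -> step gives (2,1)='*' but target has '.' -> reject
  (0,5)=. (1,0)=* (2,4)=* -> step gives (1,4)='*' but target has '.' -> reject
  (0,5)=* (1,0)=. (2,4)=. -> step gives (1,4)='*' but target has '.' -> reject
  (0,5)=* (1,0)=. (2,4)=* -> step gives (1,5)='*' but target has '.' -> reject
  (0,5)=* (1,0)=* (2,4)=. -> step gives (1,4)='*' but target has '.' -> reject
  (0,5)=* (1,0)=* (2,4)=* -> step gives (1,5)='*' but target has '.' -> reject
Unique solution: (0,5)=dead, (1,0)=dead, (2,4)=dead.
Check: live-neighbor counts of every cell in the completed generation 0:
223010
323121
122232
121443
022333
Applying B3/S23 to generation 0 with these counts gives:
***...
***...
....**
.....*
...***
which matches the target exactly.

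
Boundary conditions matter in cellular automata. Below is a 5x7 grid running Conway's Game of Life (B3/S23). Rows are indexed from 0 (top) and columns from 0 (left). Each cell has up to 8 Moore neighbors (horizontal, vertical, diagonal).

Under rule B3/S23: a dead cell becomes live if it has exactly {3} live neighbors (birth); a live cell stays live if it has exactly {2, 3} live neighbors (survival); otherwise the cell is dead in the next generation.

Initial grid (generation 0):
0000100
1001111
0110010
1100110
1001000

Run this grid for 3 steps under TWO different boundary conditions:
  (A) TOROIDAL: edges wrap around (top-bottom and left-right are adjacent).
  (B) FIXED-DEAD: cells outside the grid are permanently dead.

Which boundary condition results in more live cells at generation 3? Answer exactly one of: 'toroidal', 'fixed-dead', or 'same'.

Under TOROIDAL boundary, generation 3:
1000010
0011001
1111010
0101010
0100010
Population = 15

Under FIXED-DEAD boundary, generation 3:
0001100
0001110
0110010
1010001
1100010
Population = 14

Comparison: toroidal=15, fixed-dead=14 -> toroidal

Answer: toroidal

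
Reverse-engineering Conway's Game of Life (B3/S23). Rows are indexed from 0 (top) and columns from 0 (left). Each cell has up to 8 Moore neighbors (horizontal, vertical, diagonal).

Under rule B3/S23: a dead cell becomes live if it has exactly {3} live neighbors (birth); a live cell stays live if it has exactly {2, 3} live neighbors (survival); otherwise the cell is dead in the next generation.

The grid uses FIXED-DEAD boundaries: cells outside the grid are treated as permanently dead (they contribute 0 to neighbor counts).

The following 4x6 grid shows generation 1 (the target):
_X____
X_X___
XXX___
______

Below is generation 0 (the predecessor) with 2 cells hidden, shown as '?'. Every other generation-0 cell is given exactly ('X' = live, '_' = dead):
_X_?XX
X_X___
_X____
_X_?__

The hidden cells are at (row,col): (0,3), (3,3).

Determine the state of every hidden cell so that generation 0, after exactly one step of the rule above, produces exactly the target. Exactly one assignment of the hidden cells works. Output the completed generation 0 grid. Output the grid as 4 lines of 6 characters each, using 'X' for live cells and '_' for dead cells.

Hidden generation-0 cells (in order): (0,3), (3,3).
A hidden cell only influences target cells in its own 3x3 neighborhood. Try each of the 2^2 = 4 assignments, step the completed generation 0 forward once under B3/S23, and compare with the target:
  (0,3)=_ (3,3)=_ -> step reproduces the target at every cell -> ACCEPT
  (0,3)=_ (3,3)=X -> step gives (2,2)='_' but target has 'X' -> reject
  (0,3)=X (3,3)=_ -> step gives (0,2)='X' but target has '_' -> reject
  (0,3)=X (3,3)=X -> step gives (0,2)='X' but target has '_' -> reject
Unique solution: (0,3)=dead, (3,3)=dead.
Check: live-neighbor counts of every cell in the completed generation 0:
222211
242222
333100
212000
Applying B3/S23 to generation 0 with these counts gives:
_X____
X_X___
XXX___
______
which matches the target exactly.

Answer: _X__XX
X_X___
_X____
_X____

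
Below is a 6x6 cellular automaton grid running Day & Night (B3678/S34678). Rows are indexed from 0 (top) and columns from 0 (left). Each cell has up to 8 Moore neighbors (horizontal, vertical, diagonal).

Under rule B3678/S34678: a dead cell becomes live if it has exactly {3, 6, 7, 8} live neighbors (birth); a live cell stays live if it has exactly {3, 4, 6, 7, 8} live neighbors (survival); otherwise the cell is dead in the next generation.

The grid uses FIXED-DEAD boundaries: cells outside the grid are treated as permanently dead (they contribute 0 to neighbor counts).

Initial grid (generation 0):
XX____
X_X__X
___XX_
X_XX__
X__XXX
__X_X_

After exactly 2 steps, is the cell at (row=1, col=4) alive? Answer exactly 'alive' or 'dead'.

Answer: alive

Derivation:
Simulating step by step:
Generation 0 (given above): 16 live cells
Generation 1: 12 live cells
_X____
___XX_
___XX_
_XX_XX
____X_
____XX
Generation 2: 6 live cells
______
__XXX_
______
____XX
____X_
______

Cell (1,4) at generation 2: 1 -> alive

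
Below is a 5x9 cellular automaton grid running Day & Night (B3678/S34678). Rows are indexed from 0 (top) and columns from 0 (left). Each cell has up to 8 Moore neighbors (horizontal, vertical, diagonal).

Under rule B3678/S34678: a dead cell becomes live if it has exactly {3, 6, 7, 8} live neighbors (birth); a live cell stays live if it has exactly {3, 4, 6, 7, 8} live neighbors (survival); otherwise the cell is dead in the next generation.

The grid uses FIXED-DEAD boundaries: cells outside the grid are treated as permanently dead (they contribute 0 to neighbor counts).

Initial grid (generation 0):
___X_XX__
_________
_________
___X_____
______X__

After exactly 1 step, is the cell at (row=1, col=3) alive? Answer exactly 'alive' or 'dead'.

Simulating step by step:
Generation 0 (given above): 5 live cells
Generation 1: 0 live cells
_________
_________
_________
_________
_________

Cell (1,3) at generation 1: 0 -> dead

Answer: dead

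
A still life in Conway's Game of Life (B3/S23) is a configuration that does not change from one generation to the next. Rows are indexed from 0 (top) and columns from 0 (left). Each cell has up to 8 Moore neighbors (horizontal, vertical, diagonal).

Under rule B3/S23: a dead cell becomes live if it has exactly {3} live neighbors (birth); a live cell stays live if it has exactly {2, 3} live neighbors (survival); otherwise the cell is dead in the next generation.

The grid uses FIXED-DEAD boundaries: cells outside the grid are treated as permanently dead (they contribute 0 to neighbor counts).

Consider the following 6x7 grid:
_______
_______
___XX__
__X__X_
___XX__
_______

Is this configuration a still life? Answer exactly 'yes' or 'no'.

Answer: yes

Derivation:
Compute generation 1 and compare to generation 0 (given above):
Generation 1:
_______
_______
___XX__
__X__X_
___XX__
_______
The grids are IDENTICAL -> still life.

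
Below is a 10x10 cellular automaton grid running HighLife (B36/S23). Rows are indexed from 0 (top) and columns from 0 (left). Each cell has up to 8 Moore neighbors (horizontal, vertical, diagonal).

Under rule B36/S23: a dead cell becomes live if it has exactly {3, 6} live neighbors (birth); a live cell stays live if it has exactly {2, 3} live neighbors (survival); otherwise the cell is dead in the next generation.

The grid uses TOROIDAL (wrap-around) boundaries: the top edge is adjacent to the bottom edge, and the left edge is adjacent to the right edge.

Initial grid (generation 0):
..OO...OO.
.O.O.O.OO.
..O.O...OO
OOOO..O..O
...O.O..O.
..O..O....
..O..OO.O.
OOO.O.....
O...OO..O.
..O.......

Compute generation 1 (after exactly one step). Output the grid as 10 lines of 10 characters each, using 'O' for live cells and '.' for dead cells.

Simulating step by step:
Generation 0 (given above): 37 live cells
Generation 1: 44 live cells
(generation 1 grid is the final answer)

Answer: .O.OO.OOO.
.O....O...
....OOO...
OO...O.O..
O..O.OO..O
..OO.O.O..
..O.OOO...
O.O.O.OO..
O.O.OO...O
.OO.O..OOO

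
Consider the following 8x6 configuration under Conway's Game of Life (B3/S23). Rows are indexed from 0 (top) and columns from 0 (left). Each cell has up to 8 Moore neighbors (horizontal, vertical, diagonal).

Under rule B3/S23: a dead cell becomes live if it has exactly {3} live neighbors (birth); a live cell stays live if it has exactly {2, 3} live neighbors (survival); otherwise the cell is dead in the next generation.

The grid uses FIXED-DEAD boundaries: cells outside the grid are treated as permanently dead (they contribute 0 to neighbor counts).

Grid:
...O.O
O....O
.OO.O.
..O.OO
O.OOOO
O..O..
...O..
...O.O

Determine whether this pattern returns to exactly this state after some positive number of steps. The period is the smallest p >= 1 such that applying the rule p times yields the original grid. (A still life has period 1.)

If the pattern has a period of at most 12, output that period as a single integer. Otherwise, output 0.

Simulating and comparing each generation to the original:
Gen 0 (original, given above): 20 live cells
Gen 1: 14 live cells, differs from original
Gen 2: 15 live cells, differs from original
Gen 3: 19 live cells, differs from original
Gen 4: 17 live cells, differs from original
Gen 5: 20 live cells, differs from original
Gen 6: 17 live cells, differs from original
Gen 7: 19 live cells, differs from original
Gen 8: 14 live cells, differs from original
Gen 9: 14 live cells, differs from original
Gen 10: 18 live cells, differs from original
Gen 11: 16 live cells, differs from original
Gen 12: 21 live cells, differs from original
No period found within 12 steps.

Answer: 0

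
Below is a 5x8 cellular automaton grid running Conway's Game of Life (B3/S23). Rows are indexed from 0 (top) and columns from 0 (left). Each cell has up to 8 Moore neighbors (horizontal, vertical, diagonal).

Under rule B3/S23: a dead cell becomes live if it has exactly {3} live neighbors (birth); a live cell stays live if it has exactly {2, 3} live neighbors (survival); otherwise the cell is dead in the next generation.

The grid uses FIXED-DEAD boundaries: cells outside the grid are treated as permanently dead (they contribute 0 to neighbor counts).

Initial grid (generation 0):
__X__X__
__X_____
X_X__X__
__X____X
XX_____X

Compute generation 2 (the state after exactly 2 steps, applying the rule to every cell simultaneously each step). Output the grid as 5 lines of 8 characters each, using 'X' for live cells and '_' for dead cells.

Answer: ________
__XX____
________
__XX____
_X______

Derivation:
Simulating step by step:
Generation 0 (given above): 11 live cells
Generation 1: 8 live cells
________
__XX____
__XX____
X_X___X_
_X______
Generation 2: 5 live cells
(generation 2 grid is the final answer)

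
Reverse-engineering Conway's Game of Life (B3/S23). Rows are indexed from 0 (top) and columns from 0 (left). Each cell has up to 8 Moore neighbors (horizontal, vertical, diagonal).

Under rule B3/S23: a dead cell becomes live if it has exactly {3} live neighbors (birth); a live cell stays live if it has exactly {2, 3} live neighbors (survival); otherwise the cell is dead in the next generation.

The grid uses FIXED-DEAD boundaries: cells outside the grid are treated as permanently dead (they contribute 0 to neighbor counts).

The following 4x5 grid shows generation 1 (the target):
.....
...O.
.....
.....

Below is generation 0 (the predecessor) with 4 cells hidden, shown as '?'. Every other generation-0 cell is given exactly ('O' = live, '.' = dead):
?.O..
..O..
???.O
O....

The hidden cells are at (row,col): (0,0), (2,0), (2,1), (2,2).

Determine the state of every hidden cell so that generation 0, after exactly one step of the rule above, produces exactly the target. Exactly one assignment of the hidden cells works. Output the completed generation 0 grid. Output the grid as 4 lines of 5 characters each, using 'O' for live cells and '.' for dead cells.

Hidden generation-0 cells (in order): (0,0), (2,0), (2,1), (2,2).
A hidden cell only influences target cells in its own 3x3 neighborhood. Try each of the 2^4 = 16 assignments, step the completed generation 0 forward once under B3/S23, and compare with the target:
  (0,0)=. (2,0)=. (2,1)=. (2,2)=. -> step reproduces the target at every cell -> ACCEPT
  (0,0)=. (2,0)=. (2,1)=. (2,2)=O -> step gives (1,1)='O' but target has '.' -> reject
  (0,0)=. (2,0)=. (2,1)=O (2,2)=. -> step gives (1,1)='O' but target has '.' -> reject
  (0,0)=. (2,0)=. (2,1)=O (2,2)=O -> step gives (1,2)='O' but target has '.' -> reject
  (0,0)=. (2,0)=O (2,1)=. (2,2)=. -> step gives (1,1)='O' but target has '.' -> reject
  (0,0)=. (2,0)=O (2,1)=. (2,2)=O -> step gives (1,2)='O' but target has '.' -> reject
  (0,0)=. (2,0)=O (2,1)=O (2,2)=. -> step gives (1,2)='O' but target has '.' -> reject
  (0,0)=. (2,0)=O (2,1)=O (2,2)=O -> step gives (1,2)='O' but target has '.' -> reject
  (0,0)=O (2,0)=. (2,1)=. (2,2)=. -> step gives (0,1)='O' but target has '.' -> reject
  (0,0)=O (2,0)=. (2,1)=. (2,2)=O -> step gives (0,1)='O' but target has '.' -> reject
  (0,0)=O (2,0)=. (2,1)=O (2,2)=. -> step gives (0,1)='O' but target has '.' -> reject
  (0,0)=O (2,0)=. (2,1)=O (2,2)=O -> step gives (0,1)='O' but target has '.' -> reject
  (0,0)=O (2,0)=O (2,1)=. (2,2)=. -> step gives (0,1)='O' but target has '.' -> reject
  (0,0)=O (2,0)=O (2,1)=. (2,2)=O -> step gives (0,1)='O' but target has '.' -> reject
  (0,0)=O (2,0)=O (2,1)=O (2,2)=. -> step gives (0,1)='O' but target has '.' -> reject
  (0,0)=O (2,0)=O (2,1)=O (2,2)=O -> step gives (0,1)='O' but target has '.' -> reject
Unique solution: (0,0)=dead, (2,0)=dead, (2,1)=dead, (2,2)=dead.
Check: live-neighbor counts of every cell in the completed generation 0:
02120
02131
12120
01011
Applying B3/S23 to generation 0 with these counts gives:
.....
...O.
.....
.....
which matches the target exactly.

Answer: ..O..
..O..
....O
O....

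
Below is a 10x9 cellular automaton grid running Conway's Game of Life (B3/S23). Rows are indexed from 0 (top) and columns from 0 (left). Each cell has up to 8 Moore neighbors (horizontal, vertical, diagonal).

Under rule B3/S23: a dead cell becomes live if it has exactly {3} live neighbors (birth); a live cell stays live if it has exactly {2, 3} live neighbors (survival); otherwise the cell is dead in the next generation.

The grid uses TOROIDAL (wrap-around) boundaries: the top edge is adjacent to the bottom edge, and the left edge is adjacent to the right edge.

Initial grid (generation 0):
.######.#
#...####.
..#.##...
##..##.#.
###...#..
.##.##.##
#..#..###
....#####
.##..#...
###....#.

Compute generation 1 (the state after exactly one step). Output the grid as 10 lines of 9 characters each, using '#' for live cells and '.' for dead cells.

Answer: .........
#......##
#......#.
#...#...#
.........
....##...
.###.....
.####....
..####...
.......##

Derivation:
Simulating step by step:
Generation 0 (given above): 47 live cells
Generation 1: 23 live cells
(generation 1 grid is the final answer)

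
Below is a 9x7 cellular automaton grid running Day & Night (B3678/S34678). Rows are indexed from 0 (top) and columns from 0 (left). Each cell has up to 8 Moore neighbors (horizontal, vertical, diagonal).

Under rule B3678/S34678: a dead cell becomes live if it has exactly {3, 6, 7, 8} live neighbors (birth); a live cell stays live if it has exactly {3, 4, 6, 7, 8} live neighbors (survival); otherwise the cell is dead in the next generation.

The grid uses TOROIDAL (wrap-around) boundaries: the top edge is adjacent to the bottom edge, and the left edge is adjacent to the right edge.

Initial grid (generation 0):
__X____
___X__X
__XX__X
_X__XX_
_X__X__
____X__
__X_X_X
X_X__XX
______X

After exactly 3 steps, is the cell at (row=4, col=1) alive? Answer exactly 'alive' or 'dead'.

Answer: alive

Derivation:
Simulating step by step:
Generation 0 (given above): 20 live cells
Generation 1: 21 live cells
_______
___X___
X_XX___
X___XX_
___XX__
_______
XX____X
XX_X_XX
XX___XX
Generation 2: 25 live cells
X_____X
__X____
_X_X__X
_XX_X_X
____XX_
X______
_XX__XX
X___XXX
_XX_XX_
Generation 3: 27 live cells
__XX_X_
_X____X
_X_X_X_
__X_X__
XX_X_XX
_X__X__
_X__XX_
X___XX_
_X_XX_X

Cell (4,1) at generation 3: 1 -> alive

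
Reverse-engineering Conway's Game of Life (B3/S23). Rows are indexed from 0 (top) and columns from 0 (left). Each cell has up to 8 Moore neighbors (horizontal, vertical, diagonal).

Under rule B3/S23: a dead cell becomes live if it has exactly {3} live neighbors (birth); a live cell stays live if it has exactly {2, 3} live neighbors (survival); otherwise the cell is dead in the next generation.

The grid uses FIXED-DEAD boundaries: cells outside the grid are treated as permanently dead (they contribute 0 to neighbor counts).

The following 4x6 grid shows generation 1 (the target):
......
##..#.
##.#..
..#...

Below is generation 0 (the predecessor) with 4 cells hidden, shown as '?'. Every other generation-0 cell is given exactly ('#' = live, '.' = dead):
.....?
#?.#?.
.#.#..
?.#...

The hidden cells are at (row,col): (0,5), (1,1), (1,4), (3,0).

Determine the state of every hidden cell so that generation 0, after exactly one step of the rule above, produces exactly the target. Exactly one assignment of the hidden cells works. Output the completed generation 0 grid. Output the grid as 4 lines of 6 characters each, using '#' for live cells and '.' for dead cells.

Hidden generation-0 cells (in order): (0,5), (1,1), (1,4), (3,0).
A hidden cell only influences target cells in its own 3x3 neighborhood. Try each of the 2^4 = 16 assignments, step the completed generation 0 forward once under B3/S23, and compare with the target:
  (0,5)=. (1,1)=. (1,4)=. (3,0)=. -> step gives (1,0)='.' but target has '#' -> reject
  (0,5)=. (1,1)=. (1,4)=. (3,0)=# -> step gives (1,0)='.' but target has '#' -> reject
  (0,5)=. (1,1)=. (1,4)=# (3,0)=. -> step gives (1,0)='.' but target has '#' -> reject
  (0,5)=. (1,1)=. (1,4)=# (3,0)=# -> step gives (1,0)='.' but target has '#' -> reject
  (0,5)=. (1,1)=# (1,4)=. (3,0)=. -> step gives (1,4)='.' but target has '#' -> reject
  (0,5)=. (1,1)=# (1,4)=. (3,0)=# -> step gives (1,4)='.' but target has '#' -> reject
  (0,5)=. (1,1)=# (1,4)=# (3,0)=. -> step gives (1,3)='#' but target has '.' -> reject
  (0,5)=. (1,1)=# (1,4)=# (3,0)=# -> step gives (1,3)='#' but target has '.' -> reject
  (0,5)=# (1,1)=. (1,4)=. (3,0)=. -> step gives (1,0)='.' but target has '#' -> reject
  (0,5)=# (1,1)=. (1,4)=. (3,0)=# -> step gives (1,0)='.' but target has '#' -> reject
  (0,5)=# (1,1)=. (1,4)=# (3,0)=. -> step gives (0,4)='#' but target has '.' -> reject
  (0,5)=# (1,1)=. (1,4)=# (3,0)=# -> step gives (0,4)='#' but target has '.' -> reject
  (0,5)=# (1,1)=# (1,4)=. (3,0)=. -> step reproduces the target at every cell -> ACCEPT
  (0,5)=# (1,1)=# (1,4)=. (3,0)=# -> step gives (2,0)='.' but target has '#' -> reject
  (0,5)=# (1,1)=# (1,4)=# (3,0)=. -> step gives (0,4)='#' but target has '.' -> reject
  (0,5)=# (1,1)=# (1,4)=# (3,0)=# -> step gives (0,4)='#' but target has '.' -> reject
Unique solution: (0,5)=live, (1,1)=live, (1,4)=dead, (3,0)=dead.
Check: live-neighbor counts of every cell in the completed generation 0:
222120
224131
335220
122210
Applying B3/S23 to generation 0 with these counts gives:
......
##..#.
##.#..
..#...
which matches the target exactly.

Answer: .....#
##.#..
.#.#..
..#...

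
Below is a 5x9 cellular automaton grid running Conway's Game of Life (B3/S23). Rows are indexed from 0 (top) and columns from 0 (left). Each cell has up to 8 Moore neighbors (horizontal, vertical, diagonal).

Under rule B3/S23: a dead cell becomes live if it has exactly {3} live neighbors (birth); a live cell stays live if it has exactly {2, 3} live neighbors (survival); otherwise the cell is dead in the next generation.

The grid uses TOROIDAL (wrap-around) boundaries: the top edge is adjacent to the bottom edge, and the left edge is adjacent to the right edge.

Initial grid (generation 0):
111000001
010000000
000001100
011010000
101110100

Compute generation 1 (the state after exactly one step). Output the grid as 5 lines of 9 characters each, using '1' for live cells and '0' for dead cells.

Answer: 000000001
011000000
011001000
011010100
000011001

Derivation:
Simulating step by step:
Generation 0 (given above): 15 live cells
Generation 1: 13 live cells
(generation 1 grid is the final answer)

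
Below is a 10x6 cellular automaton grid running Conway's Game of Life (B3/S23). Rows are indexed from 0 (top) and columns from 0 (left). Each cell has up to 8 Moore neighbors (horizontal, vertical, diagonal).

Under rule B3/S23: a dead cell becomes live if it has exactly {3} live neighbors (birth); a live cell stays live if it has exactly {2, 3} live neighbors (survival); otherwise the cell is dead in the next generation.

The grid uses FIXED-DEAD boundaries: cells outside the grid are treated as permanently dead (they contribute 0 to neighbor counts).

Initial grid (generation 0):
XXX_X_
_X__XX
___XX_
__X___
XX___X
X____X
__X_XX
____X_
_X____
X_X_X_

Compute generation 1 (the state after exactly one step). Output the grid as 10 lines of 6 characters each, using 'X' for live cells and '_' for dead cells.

Answer: XXXXXX
XX___X
__XXXX
_XXXX_
XX____
X____X
___XXX
___XXX
_X_X__
_X____

Derivation:
Simulating step by step:
Generation 0 (given above): 23 live cells
Generation 1: 30 live cells
(generation 1 grid is the final answer)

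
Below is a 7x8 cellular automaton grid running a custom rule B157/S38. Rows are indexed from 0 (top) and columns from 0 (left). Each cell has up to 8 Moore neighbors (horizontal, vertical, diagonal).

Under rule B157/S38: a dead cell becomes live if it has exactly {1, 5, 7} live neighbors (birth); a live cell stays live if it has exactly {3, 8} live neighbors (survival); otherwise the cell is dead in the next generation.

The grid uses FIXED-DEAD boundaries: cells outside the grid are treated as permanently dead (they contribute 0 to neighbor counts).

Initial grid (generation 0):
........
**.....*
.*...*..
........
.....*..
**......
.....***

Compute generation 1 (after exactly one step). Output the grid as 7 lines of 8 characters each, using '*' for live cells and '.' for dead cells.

Answer: ..*...**
....**..
....*..*
***.....
..*.*.*.
..*.....
..*.*...

Derivation:
Simulating step by step:
Generation 0 (given above): 11 live cells
Generation 1: 16 live cells
(generation 1 grid is the final answer)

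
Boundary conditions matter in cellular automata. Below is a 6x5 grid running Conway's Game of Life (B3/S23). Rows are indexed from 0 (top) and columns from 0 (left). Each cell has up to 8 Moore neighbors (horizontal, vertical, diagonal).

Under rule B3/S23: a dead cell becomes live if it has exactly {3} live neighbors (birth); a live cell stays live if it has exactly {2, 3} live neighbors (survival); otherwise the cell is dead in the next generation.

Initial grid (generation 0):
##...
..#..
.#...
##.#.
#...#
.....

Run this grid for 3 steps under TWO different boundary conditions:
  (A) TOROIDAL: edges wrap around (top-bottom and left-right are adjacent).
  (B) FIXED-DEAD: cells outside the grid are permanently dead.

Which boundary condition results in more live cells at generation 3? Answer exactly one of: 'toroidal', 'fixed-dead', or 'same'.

Answer: toroidal

Derivation:
Under TOROIDAL boundary, generation 3:
.....
#.#..
#..##
#...#
.#..#
.#..#
Population = 11

Under FIXED-DEAD boundary, generation 3:
.#...
.#...
.#...
.#...
.#...
.....
Population = 5

Comparison: toroidal=11, fixed-dead=5 -> toroidal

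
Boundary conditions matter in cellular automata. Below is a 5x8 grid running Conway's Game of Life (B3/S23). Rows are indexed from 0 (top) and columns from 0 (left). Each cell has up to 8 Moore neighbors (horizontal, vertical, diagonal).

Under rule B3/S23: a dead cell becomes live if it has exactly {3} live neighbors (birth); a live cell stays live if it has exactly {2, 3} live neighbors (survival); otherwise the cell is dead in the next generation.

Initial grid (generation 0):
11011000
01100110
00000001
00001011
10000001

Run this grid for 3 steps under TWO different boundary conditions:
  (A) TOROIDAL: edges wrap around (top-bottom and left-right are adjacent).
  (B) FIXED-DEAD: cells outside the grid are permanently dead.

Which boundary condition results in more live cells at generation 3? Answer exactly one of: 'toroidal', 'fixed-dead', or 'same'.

Under TOROIDAL boundary, generation 3:
10010000
00000000
10001101
10001100
00110001
Population = 12

Under FIXED-DEAD boundary, generation 3:
00000000
10110111
01110000
00110011
00000000
Population = 13

Comparison: toroidal=12, fixed-dead=13 -> fixed-dead

Answer: fixed-dead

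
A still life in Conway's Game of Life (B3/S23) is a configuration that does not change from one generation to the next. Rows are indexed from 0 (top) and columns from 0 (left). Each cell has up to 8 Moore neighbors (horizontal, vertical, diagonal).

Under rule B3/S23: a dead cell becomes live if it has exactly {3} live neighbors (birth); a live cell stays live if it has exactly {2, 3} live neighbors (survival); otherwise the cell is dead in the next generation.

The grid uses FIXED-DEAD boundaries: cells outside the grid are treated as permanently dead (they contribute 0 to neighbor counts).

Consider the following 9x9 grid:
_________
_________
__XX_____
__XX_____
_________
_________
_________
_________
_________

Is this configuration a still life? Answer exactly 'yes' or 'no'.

Answer: yes

Derivation:
Compute generation 1 and compare to generation 0 (given above):
Generation 1:
_________
_________
__XX_____
__XX_____
_________
_________
_________
_________
_________
The grids are IDENTICAL -> still life.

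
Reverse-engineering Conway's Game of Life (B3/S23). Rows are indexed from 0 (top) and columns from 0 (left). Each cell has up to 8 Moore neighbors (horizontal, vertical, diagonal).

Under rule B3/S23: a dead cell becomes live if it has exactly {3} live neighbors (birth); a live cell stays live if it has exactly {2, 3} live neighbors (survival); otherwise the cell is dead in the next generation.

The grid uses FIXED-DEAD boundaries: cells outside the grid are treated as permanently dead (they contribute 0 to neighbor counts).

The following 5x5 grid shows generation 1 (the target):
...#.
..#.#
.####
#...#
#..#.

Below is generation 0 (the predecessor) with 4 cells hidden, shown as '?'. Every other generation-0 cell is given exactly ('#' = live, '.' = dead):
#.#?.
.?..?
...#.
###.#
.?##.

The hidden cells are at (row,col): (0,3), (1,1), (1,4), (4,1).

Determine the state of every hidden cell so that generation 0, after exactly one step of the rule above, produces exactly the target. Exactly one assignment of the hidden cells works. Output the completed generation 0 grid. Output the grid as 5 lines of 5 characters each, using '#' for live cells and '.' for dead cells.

Hidden generation-0 cells (in order): (0,3), (1,1), (1,4), (4,1).
A hidden cell only influences target cells in its own 3x3 neighborhood. Try each of the 2^4 = 16 assignments, step the completed generation 0 forward once under B3/S23, and compare with the target:
  (0,3)=. (1,1)=. (1,4)=. (4,1)=. -> step gives (0,3)='.' but target has '#' -> reject
  (0,3)=. (1,1)=. (1,4)=. (4,1)=# -> step gives (0,3)='.' but target has '#' -> reject
  (0,3)=. (1,1)=. (1,4)=# (4,1)=. -> step gives (0,3)='.' but target has '#' -> reject
  (0,3)=. (1,1)=. (1,4)=# (4,1)=# -> step gives (0,3)='.' but target has '#' -> reject
  (0,3)=. (1,1)=# (1,4)=. (4,1)=. -> step gives (0,1)='#' but target has '.' -> reject
  (0,3)=. (1,1)=# (1,4)=. (4,1)=# -> step gives (0,1)='#' but target has '.' -> reject
  (0,3)=. (1,1)=# (1,4)=# (4,1)=. -> step gives (0,1)='#' but target has '.' -> reject
  (0,3)=. (1,1)=# (1,4)=# (4,1)=# -> step gives (0,1)='#' but target has '.' -> reject
  (0,3)=# (1,1)=. (1,4)=. (4,1)=. -> step gives (0,3)='.' but target has '#' -> reject
  (0,3)=# (1,1)=. (1,4)=. (4,1)=# -> step gives (0,3)='.' but target has '#' -> reject
  (0,3)=# (1,1)=. (1,4)=# (4,1)=. -> step gives (3,0)='.' but target has '#' -> reject
  (0,3)=# (1,1)=. (1,4)=# (4,1)=# -> step reproduces the target at every cell -> ACCEPT
  (0,3)=# (1,1)=# (1,4)=. (4,1)=. -> step gives (0,1)='#' but target has '.' -> reject
  (0,3)=# (1,1)=# (1,4)=. (4,1)=# -> step gives (0,1)='#' but target has '.' -> reject
  (0,3)=# (1,1)=# (1,4)=# (4,1)=. -> step gives (0,1)='#' but target has '.' -> reject
  (0,3)=# (1,1)=# (1,4)=# (4,1)=# -> step gives (0,1)='#' but target has '.' -> reject
Unique solution: (0,3)=live, (1,1)=dead, (1,4)=live, (4,1)=live.
Check: live-neighbor counts of every cell in the completed generation 0:
02122
12342
23333
24552
34432
Applying B3/S23 to generation 0 with these counts gives:
...#.
..#.#
.####
#...#
#..#.
which matches the target exactly.

Answer: #.##.
....#
...#.
###.#
.###.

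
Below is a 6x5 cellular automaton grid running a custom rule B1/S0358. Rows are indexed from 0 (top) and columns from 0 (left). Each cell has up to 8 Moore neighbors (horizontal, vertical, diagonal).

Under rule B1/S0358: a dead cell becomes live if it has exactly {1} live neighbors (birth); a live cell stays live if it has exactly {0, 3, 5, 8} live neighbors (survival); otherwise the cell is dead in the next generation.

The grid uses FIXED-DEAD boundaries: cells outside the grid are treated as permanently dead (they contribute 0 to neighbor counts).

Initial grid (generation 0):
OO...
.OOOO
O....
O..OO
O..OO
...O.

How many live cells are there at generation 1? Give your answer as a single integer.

Answer: 6

Derivation:
Simulating step by step:
Generation 0 (given above): 14 live cells
Generation 1: 6 live cells
.O...
..O..
.....
...OO
.....
OO...
Population at generation 1: 6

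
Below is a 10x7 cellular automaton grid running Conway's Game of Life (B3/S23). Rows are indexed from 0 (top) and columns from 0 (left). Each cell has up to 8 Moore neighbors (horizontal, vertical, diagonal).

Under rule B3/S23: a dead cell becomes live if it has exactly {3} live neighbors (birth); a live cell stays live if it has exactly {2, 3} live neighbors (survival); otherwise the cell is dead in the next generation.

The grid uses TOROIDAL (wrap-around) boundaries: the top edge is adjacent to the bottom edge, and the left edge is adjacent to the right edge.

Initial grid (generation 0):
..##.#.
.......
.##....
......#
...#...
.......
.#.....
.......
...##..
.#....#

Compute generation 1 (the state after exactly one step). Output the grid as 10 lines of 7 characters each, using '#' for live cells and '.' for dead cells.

Simulating step by step:
Generation 0 (given above): 12 live cells
Generation 1: 5 live cells
(generation 1 grid is the final answer)

Answer: ..#....
.#.#...
.......
..#....
.......
.......
.......
.......
.......
.....#.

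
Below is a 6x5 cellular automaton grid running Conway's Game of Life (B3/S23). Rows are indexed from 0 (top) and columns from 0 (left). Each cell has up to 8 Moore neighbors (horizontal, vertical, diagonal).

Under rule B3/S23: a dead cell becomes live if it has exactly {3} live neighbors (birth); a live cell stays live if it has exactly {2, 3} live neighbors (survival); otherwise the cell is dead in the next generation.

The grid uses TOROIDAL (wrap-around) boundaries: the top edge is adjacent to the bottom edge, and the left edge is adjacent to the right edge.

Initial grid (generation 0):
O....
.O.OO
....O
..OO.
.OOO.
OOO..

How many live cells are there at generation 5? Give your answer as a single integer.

Answer: 12

Derivation:
Simulating step by step:
Generation 0 (given above): 13 live cells
Generation 1: 12 live cells
...O.
...OO
O...O
.O..O
O...O
O..OO
Generation 2: 9 live cells
O.O..
O..O.
.....
.O.O.
.O...
O..O.
Generation 3: 14 live cells
O.OO.
.O..O
..O.O
..O..
OO..O
O.O.O
Generation 4: 11 live cells
..O..
.O..O
OOO..
..O.O
..O.O
..O..
Generation 5: 12 live cells
.OOO.
...O.
..O.O
..O.O
.OO..
.OO..
Population at generation 5: 12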